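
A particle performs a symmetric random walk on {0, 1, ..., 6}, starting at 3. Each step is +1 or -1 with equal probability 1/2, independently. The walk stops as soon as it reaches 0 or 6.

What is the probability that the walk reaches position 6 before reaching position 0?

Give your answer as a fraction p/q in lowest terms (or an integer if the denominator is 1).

Answer: 1/2

Derivation:
Symmetric walk (p = 1/2): the harmonic-function argument gives P(hit 6 before 0 | start at 3) = a/N.
P = 3/6 = 1/2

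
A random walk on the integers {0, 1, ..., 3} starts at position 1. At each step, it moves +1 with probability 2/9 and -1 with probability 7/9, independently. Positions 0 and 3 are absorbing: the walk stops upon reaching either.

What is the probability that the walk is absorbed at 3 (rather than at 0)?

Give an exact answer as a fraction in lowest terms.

Biased walk: p = 2/9, q = 7/9, r = q/p = 7/2
Gambler's ruin: P(hit 3 before 0 | start at 1) = (1 - r^a)/(1 - r^N)
r^1 = 7/2; r^3 = 343/8
P = (1 - 7/2) / (1 - 343/8) = -5/2 / -335/8 = 4/67

Answer: 4/67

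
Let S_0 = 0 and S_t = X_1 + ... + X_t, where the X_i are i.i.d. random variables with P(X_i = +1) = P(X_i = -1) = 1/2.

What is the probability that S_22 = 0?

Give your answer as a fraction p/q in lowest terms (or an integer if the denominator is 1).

Answer: 88179/524288

Derivation:
To return to 0 after 22 steps: need exactly 11 steps of +1 and 11 of -1.
Favorable paths: C(22,11) = 705432
Total paths: 2^22 = 4194304
P = 705432/4194304 = 88179/524288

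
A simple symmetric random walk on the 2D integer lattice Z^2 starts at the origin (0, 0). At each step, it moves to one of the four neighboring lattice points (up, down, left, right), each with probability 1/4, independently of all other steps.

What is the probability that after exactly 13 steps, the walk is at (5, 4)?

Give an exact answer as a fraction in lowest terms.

Answer: 16731/8388608

Derivation:
Let h be the number of horizontal steps (so 13-h are vertical). To end at (5,4) need (h+5)/2 right-steps and ((13-h)+4)/2 up-steps.
Sum over h with 5 ≤ h ≤ 9, h ≡ 1 (mod 2), 13-h ≡ 0 (mod 2):
h=5: C(13,5)·C(5,5)·C(8,6) = 1287·1·28 = 36036
h=7: C(13,7)·C(7,6)·C(6,5) = 1716·7·6 = 72072
h=9: C(13,9)·C(9,7)·C(4,4) = 715·36·1 = 25740
Total favorable: 133848
Total paths: 4^13 = 67108864
P = 133848/67108864 = 16731/8388608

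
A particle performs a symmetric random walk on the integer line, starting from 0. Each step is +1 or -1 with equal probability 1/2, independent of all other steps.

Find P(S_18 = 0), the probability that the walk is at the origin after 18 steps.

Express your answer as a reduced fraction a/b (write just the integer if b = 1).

To return to 0 after 18 steps: need exactly 9 steps of +1 and 9 of -1.
Favorable paths: C(18,9) = 48620
Total paths: 2^18 = 262144
P = 48620/262144 = 12155/65536

Answer: 12155/65536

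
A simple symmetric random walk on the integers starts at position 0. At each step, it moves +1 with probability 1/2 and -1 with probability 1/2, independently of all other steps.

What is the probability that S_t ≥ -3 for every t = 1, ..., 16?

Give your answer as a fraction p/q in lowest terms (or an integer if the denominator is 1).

Let f(t,s) = #length-t paths at position s with S_1..S_t all ≥ -3.
f(t,s) = f(t-1,s-1) + f(t-1,s+1) for s ≥ -3; f(t,s) = 0 for s < -3.
t=0: f(0,0)=1
t=1: f(1,-1)=1 f(1,1)=1
t=2: f(2,-2)=1 f(2,0)=2 f(2,2)=1
t=3: f(3,-3)=1 f(3,-1)=3 f(3,1)=3 f(3,3)=1
t=4: f(4,-2)=4 f(4,0)=6 f(4,2)=4 f(4,4)=1
t=5: f(5,-3)=4 f(5,-1)=10 f(5,1)=10 f(5,3)=5 f(5,5)=1
t=6: f(6,-2)=14 f(6,0)=20 f(6,2)=15 f(6,4)=6 f(6,6)=1
t=7: f(7,-3)=14 f(7,-1)=34 f(7,1)=35 f(7,3)=21 f(7,5)=7 f(7,7)=1
t=8: f(8,-2)=48 f(8,0)=69 f(8,2)=56 f(8,4)=28 f(8,6)=8 f(8,8)=1
t=9: f(9,-3)=48 f(9,-1)=117 f(9,1)=125 f(9,3)=84 f(9,5)=36 f(9,7)=9 f(9,9)=1
t=10: f(10,-2)=165 f(10,0)=242 f(10,2)=209 f(10,4)=120 f(10,6)=45 f(10,8)=10 f(10,10)=1
t=11: f(11,-3)=165 f(11,-1)=407 f(11,1)=451 f(11,3)=329 f(11,5)=165 f(11,7)=55 f(11,9)=11 f(11,11)=1
t=12: f(12,-2)=572 f(12,0)=858 f(12,2)=780 f(12,4)=494 f(12,6)=220 f(12,8)=66 f(12,10)=12 f(12,12)=1
t=13: f(13,-3)=572 f(13,-1)=1430 f(13,1)=1638 f(13,3)=1274 f(13,5)=714 f(13,7)=286 f(13,9)=78 f(13,11)=13 f(13,13)=1
t=14: f(14,-2)=2002 f(14,0)=3068 f(14,2)=2912 f(14,4)=1988 f(14,6)=1000 f(14,8)=364 f(14,10)=91 f(14,12)=14 f(14,14)=1
t=15: f(15,-3)=2002 f(15,-1)=5070 f(15,1)=5980 f(15,3)=4900 f(15,5)=2988 f(15,7)=1364 f(15,9)=455 f(15,11)=105 f(15,13)=15 f(15,15)=1
t=16: f(16,-2)=7072 f(16,0)=11050 f(16,2)=10880 f(16,4)=7888 f(16,6)=4352 f(16,8)=1819 f(16,10)=560 f(16,12)=120 f(16,14)=16 f(16,16)=1
Σ_s f(16,s) = 43758
P = 43758/65536 = 21879/32768

Answer: 21879/32768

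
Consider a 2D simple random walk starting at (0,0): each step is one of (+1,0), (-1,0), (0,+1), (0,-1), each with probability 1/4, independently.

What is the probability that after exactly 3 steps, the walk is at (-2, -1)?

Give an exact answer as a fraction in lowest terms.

Answer: 3/64

Derivation:
Let h be the number of horizontal steps (so 3-h are vertical). To end at (-2,-1) need (h-2)/2 right-steps and ((3-h)-1)/2 up-steps.
Sum over h with 2 ≤ h ≤ 2, h ≡ 0 (mod 2), 3-h ≡ 1 (mod 2):
h=2: C(3,2)·C(2,0)·C(1,0) = 3·1·1 = 3
Total favorable: 3
Total paths: 4^3 = 64
P = 3/64 = 3/64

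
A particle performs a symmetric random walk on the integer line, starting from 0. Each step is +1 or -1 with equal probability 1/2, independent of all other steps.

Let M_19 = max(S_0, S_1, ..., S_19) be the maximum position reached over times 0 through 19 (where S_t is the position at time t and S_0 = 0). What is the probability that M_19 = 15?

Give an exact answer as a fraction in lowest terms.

Answer: 171/524288

Derivation:
Let M_19 = max(S_0,...,S_19). Use the reflection principle: for j ≥ 1, #{paths with M_19 ≥ j} = #{S_19 ≥ j} + #{S_19 ≥ j+1}.
By reflection, #{M_19 ≥ 15} = #{S_19 ≥ 15} + #{S_19 ≥ 16} = 191 + 20 = 211.
#{M_19 ≥ 16} = #{S_19 ≥ 16} + #{S_19 ≥ 17} = 20 + 20 = 40.
#{M_19 = 15} = 211 - 40 = 171.
P(M_19 = 15) = 171/524288 = 171/524288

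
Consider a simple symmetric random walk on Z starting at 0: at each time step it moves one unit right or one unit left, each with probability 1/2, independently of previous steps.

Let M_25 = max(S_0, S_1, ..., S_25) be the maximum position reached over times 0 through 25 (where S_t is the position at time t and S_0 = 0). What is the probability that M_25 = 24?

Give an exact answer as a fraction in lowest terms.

Let M_25 = max(S_0,...,S_25). Use the reflection principle: for j ≥ 1, #{paths with M_25 ≥ j} = #{S_25 ≥ j} + #{S_25 ≥ j+1}.
By reflection, #{M_25 ≥ 24} = #{S_25 ≥ 24} + #{S_25 ≥ 25} = 1 + 1 = 2.
#{M_25 ≥ 25} = #{S_25 ≥ 25} + #{S_25 ≥ 26} = 1 + 0 = 1.
#{M_25 = 24} = 2 - 1 = 1.
P(M_25 = 24) = 1/33554432 = 1/33554432

Answer: 1/33554432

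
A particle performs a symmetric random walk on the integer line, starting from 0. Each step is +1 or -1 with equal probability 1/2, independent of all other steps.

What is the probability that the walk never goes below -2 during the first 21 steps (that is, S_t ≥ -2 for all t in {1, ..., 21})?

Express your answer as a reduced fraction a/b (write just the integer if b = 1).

Let f(t,s) = #length-t paths at position s with S_1..S_t all ≥ -2.
f(t,s) = f(t-1,s-1) + f(t-1,s+1) for s ≥ -2; f(t,s) = 0 for s < -2.
t=0: f(0,0)=1
t=1: f(1,-1)=1 f(1,1)=1
t=2: f(2,-2)=1 f(2,0)=2 f(2,2)=1
t=3: f(3,-1)=3 f(3,1)=3 f(3,3)=1
t=4: f(4,-2)=3 f(4,0)=6 f(4,2)=4 f(4,4)=1
t=5: f(5,-1)=9 f(5,1)=10 f(5,3)=5 f(5,5)=1
t=6: f(6,-2)=9 f(6,0)=19 f(6,2)=15 f(6,4)=6 f(6,6)=1
t=7: f(7,-1)=28 f(7,1)=34 f(7,3)=21 f(7,5)=7 f(7,7)=1
t=8: f(8,-2)=28 f(8,0)=62 f(8,2)=55 f(8,4)=28 f(8,6)=8 f(8,8)=1
t=9: f(9,-1)=90 f(9,1)=117 f(9,3)=83 f(9,5)=36 f(9,7)=9 f(9,9)=1
t=10: f(10,-2)=90 f(10,0)=207 f(10,2)=200 f(10,4)=119 f(10,6)=45 f(10,8)=10 f(10,10)=1
t=11: f(11,-1)=297 f(11,1)=407 f(11,3)=319 f(11,5)=164 f(11,7)=55 f(11,9)=11 f(11,11)=1
t=12: f(12,-2)=297 f(12,0)=704 f(12,2)=726 f(12,4)=483 f(12,6)=219 f(12,8)=66 f(12,10)=12 f(12,12)=1
t=13: f(13,-1)=1001 f(13,1)=1430 f(13,3)=1209 f(13,5)=702 f(13,7)=285 f(13,9)=78 f(13,11)=13 f(13,13)=1
t=14: f(14,-2)=1001 f(14,0)=2431 f(14,2)=2639 f(14,4)=1911 f(14,6)=987 f(14,8)=363 f(14,10)=91 f(14,12)=14 f(14,14)=1
t=15: f(15,-1)=3432 f(15,1)=5070 f(15,3)=4550 f(15,5)=2898 f(15,7)=1350 f(15,9)=454 f(15,11)=105 f(15,13)=15 f(15,15)=1
t=16: f(16,-2)=3432 f(16,0)=8502 f(16,2)=9620 f(16,4)=7448 f(16,6)=4248 f(16,8)=1804 f(16,10)=559 f(16,12)=120 f(16,14)=16 f(16,16)=1
t=17: f(17,-1)=11934 f(17,1)=18122 f(17,3)=17068 f(17,5)=11696 f(17,7)=6052 f(17,9)=2363 f(17,11)=679 f(17,13)=136 f(17,15)=17 f(17,17)=1
t=18: f(18,-2)=11934 f(18,0)=30056 f(18,2)=35190 f(18,4)=28764 f(18,6)=17748 f(18,8)=8415 f(18,10)=3042 f(18,12)=815 f(18,14)=153 f(18,16)=18 f(18,18)=1
t=19: f(19,-1)=41990 f(19,1)=65246 f(19,3)=63954 f(19,5)=46512 f(19,7)=26163 f(19,9)=11457 f(19,11)=3857 f(19,13)=968 f(19,15)=171 f(19,17)=19 f(19,19)=1
t=20: f(20,-2)=41990 f(20,0)=107236 f(20,2)=129200 f(20,4)=110466 f(20,6)=72675 f(20,8)=37620 f(20,10)=15314 f(20,12)=4825 f(20,14)=1139 f(20,16)=190 f(20,18)=20 f(20,20)=1
t=21: f(21,-1)=149226 f(21,1)=236436 f(21,3)=239666 f(21,5)=183141 f(21,7)=110295 f(21,9)=52934 f(21,11)=20139 f(21,13)=5964 f(21,15)=1329 f(21,17)=210 f(21,19)=21 f(21,21)=1
Σ_s f(21,s) = 999362
P = 999362/2097152 = 499681/1048576

Answer: 499681/1048576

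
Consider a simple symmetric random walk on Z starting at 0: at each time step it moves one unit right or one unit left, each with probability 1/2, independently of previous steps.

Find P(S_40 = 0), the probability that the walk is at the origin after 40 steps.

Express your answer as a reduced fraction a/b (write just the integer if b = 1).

Answer: 34461632205/274877906944

Derivation:
To return to 0 after 40 steps: need exactly 20 steps of +1 and 20 of -1.
Favorable paths: C(40,20) = 137846528820
Total paths: 2^40 = 1099511627776
P = 137846528820/1099511627776 = 34461632205/274877906944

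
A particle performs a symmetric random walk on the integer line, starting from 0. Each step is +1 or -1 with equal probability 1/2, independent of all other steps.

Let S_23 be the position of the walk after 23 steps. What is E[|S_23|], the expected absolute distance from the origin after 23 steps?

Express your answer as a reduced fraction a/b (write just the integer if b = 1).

S_23 takes values m ≡ 1 (mod 2) with |m| ≤ 23; P(S_23=m) = C(23,(23+m)/2)/2^23.
Total paths: 2^23 = 8388608
Distribution: P(S=-23)=1/8388608, P(S=-21)=23/8388608, P(S=-19)=253/8388608, P(S=-17)=1771/8388608, P(S=-15)=8855/8388608, P(S=-13)=33649/8388608, P(S=-11)=100947/8388608, P(S=-9)=245157/8388608, P(S=-7)=490314/8388608, P(S=-5)=817190/8388608, P(S=-3)=1144066/8388608, P(S=-1)=1352078/8388608, P(S=1)=1352078/8388608, P(S=3)=1144066/8388608, P(S=5)=817190/8388608, P(S=7)=490314/8388608, P(S=9)=245157/8388608, P(S=11)=100947/8388608, P(S=13)=33649/8388608, P(S=15)=8855/8388608, P(S=17)=1771/8388608, P(S=19)=253/8388608, P(S=21)=23/8388608, P(S=23)=1/8388608
E[|S_23|] = Σ_m |m|·P(S_23=m) = 32449872/8388608 = 2028117/524288

Answer: 2028117/524288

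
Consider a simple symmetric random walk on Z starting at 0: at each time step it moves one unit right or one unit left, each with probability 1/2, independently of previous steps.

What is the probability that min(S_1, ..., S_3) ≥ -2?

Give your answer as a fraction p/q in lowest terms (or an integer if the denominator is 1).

Let f(t,s) = #length-t paths at position s with S_1..S_t all ≥ -2.
f(t,s) = f(t-1,s-1) + f(t-1,s+1) for s ≥ -2; f(t,s) = 0 for s < -2.
t=0: f(0,0)=1
t=1: f(1,-1)=1 f(1,1)=1
t=2: f(2,-2)=1 f(2,0)=2 f(2,2)=1
t=3: f(3,-1)=3 f(3,1)=3 f(3,3)=1
Σ_s f(3,s) = 7
P = 7/8 = 7/8

Answer: 7/8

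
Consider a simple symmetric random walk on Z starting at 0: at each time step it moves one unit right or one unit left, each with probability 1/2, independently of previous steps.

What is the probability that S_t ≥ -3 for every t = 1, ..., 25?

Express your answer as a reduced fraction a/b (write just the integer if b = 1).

Let f(t,s) = #length-t paths at position s with S_1..S_t all ≥ -3.
f(t,s) = f(t-1,s-1) + f(t-1,s+1) for s ≥ -3; f(t,s) = 0 for s < -3.
t=0: f(0,0)=1
t=1: f(1,-1)=1 f(1,1)=1
t=2: f(2,-2)=1 f(2,0)=2 f(2,2)=1
t=3: f(3,-3)=1 f(3,-1)=3 f(3,1)=3 f(3,3)=1
t=4: f(4,-2)=4 f(4,0)=6 f(4,2)=4 f(4,4)=1
t=5: f(5,-3)=4 f(5,-1)=10 f(5,1)=10 f(5,3)=5 f(5,5)=1
t=6: f(6,-2)=14 f(6,0)=20 f(6,2)=15 f(6,4)=6 f(6,6)=1
t=7: f(7,-3)=14 f(7,-1)=34 f(7,1)=35 f(7,3)=21 f(7,5)=7 f(7,7)=1
t=8: f(8,-2)=48 f(8,0)=69 f(8,2)=56 f(8,4)=28 f(8,6)=8 f(8,8)=1
t=9: f(9,-3)=48 f(9,-1)=117 f(9,1)=125 f(9,3)=84 f(9,5)=36 f(9,7)=9 f(9,9)=1
t=10: f(10,-2)=165 f(10,0)=242 f(10,2)=209 f(10,4)=120 f(10,6)=45 f(10,8)=10 f(10,10)=1
t=11: f(11,-3)=165 f(11,-1)=407 f(11,1)=451 f(11,3)=329 f(11,5)=165 f(11,7)=55 f(11,9)=11 f(11,11)=1
t=12: f(12,-2)=572 f(12,0)=858 f(12,2)=780 f(12,4)=494 f(12,6)=220 f(12,8)=66 f(12,10)=12 f(12,12)=1
t=13: f(13,-3)=572 f(13,-1)=1430 f(13,1)=1638 f(13,3)=1274 f(13,5)=714 f(13,7)=286 f(13,9)=78 f(13,11)=13 f(13,13)=1
t=14: f(14,-2)=2002 f(14,0)=3068 f(14,2)=2912 f(14,4)=1988 f(14,6)=1000 f(14,8)=364 f(14,10)=91 f(14,12)=14 f(14,14)=1
t=15: f(15,-3)=2002 f(15,-1)=5070 f(15,1)=5980 f(15,3)=4900 f(15,5)=2988 f(15,7)=1364 f(15,9)=455 f(15,11)=105 f(15,13)=15 f(15,15)=1
t=16: f(16,-2)=7072 f(16,0)=11050 f(16,2)=10880 f(16,4)=7888 f(16,6)=4352 f(16,8)=1819 f(16,10)=560 f(16,12)=120 f(16,14)=16 f(16,16)=1
t=17: f(17,-3)=7072 f(17,-1)=18122 f(17,1)=21930 f(17,3)=18768 f(17,5)=12240 f(17,7)=6171 f(17,9)=2379 f(17,11)=680 f(17,13)=136 f(17,15)=17 f(17,17)=1
t=18: f(18,-2)=25194 f(18,0)=40052 f(18,2)=40698 f(18,4)=31008 f(18,6)=18411 f(18,8)=8550 f(18,10)=3059 f(18,12)=816 f(18,14)=153 f(18,16)=18 f(18,18)=1
t=19: f(19,-3)=25194 f(19,-1)=65246 f(19,1)=80750 f(19,3)=71706 f(19,5)=49419 f(19,7)=26961 f(19,9)=11609 f(19,11)=3875 f(19,13)=969 f(19,15)=171 f(19,17)=19 f(19,19)=1
t=20: f(20,-2)=90440 f(20,0)=145996 f(20,2)=152456 f(20,4)=121125 f(20,6)=76380 f(20,8)=38570 f(20,10)=15484 f(20,12)=4844 f(20,14)=1140 f(20,16)=190 f(20,18)=20 f(20,20)=1
t=21: f(21,-3)=90440 f(21,-1)=236436 f(21,1)=298452 f(21,3)=273581 f(21,5)=197505 f(21,7)=114950 f(21,9)=54054 f(21,11)=20328 f(21,13)=5984 f(21,15)=1330 f(21,17)=210 f(21,19)=21 f(21,21)=1
t=22: f(22,-2)=326876 f(22,0)=534888 f(22,2)=572033 f(22,4)=471086 f(22,6)=312455 f(22,8)=169004 f(22,10)=74382 f(22,12)=26312 f(22,14)=7314 f(22,16)=1540 f(22,18)=231 f(22,20)=22 f(22,22)=1
t=23: f(23,-3)=326876 f(23,-1)=861764 f(23,1)=1106921 f(23,3)=1043119 f(23,5)=783541 f(23,7)=481459 f(23,9)=243386 f(23,11)=100694 f(23,13)=33626 f(23,15)=8854 f(23,17)=1771 f(23,19)=253 f(23,21)=23 f(23,23)=1
t=24: f(24,-2)=1188640 f(24,0)=1968685 f(24,2)=2150040 f(24,4)=1826660 f(24,6)=1265000 f(24,8)=724845 f(24,10)=344080 f(24,12)=134320 f(24,14)=42480 f(24,16)=10625 f(24,18)=2024 f(24,20)=276 f(24,22)=24 f(24,24)=1
t=25: f(25,-3)=1188640 f(25,-1)=3157325 f(25,1)=4118725 f(25,3)=3976700 f(25,5)=3091660 f(25,7)=1989845 f(25,9)=1068925 f(25,11)=478400 f(25,13)=176800 f(25,15)=53105 f(25,17)=12649 f(25,19)=2300 f(25,21)=300 f(25,23)=25 f(25,25)=1
Σ_s f(25,s) = 19315400
P = 19315400/33554432 = 2414425/4194304

Answer: 2414425/4194304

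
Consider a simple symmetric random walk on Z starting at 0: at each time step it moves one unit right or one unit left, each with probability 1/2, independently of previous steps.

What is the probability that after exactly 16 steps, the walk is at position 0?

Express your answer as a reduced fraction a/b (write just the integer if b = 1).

Answer: 6435/32768

Derivation:
To return to 0 after 16 steps: need exactly 8 steps of +1 and 8 of -1.
Favorable paths: C(16,8) = 12870
Total paths: 2^16 = 65536
P = 12870/65536 = 6435/32768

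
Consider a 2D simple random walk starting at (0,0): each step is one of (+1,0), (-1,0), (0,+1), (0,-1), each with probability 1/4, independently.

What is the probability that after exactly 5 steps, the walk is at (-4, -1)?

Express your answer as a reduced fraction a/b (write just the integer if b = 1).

Answer: 5/1024

Derivation:
Let h be the number of horizontal steps (so 5-h are vertical). To end at (-4,-1) need (h-4)/2 right-steps and ((5-h)-1)/2 up-steps.
Sum over h with 4 ≤ h ≤ 4, h ≡ 0 (mod 2), 5-h ≡ 1 (mod 2):
h=4: C(5,4)·C(4,0)·C(1,0) = 5·1·1 = 5
Total favorable: 5
Total paths: 4^5 = 1024
P = 5/1024 = 5/1024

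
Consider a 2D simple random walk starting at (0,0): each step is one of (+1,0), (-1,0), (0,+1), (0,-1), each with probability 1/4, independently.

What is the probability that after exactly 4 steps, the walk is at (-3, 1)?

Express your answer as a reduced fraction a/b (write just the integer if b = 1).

Answer: 1/64

Derivation:
Let h be the number of horizontal steps (so 4-h are vertical). To end at (-3,1) need (h-3)/2 right-steps and ((4-h)+1)/2 up-steps.
Sum over h with 3 ≤ h ≤ 3, h ≡ 1 (mod 2), 4-h ≡ 1 (mod 2):
h=3: C(4,3)·C(3,0)·C(1,1) = 4·1·1 = 4
Total favorable: 4
Total paths: 4^4 = 256
P = 4/256 = 1/64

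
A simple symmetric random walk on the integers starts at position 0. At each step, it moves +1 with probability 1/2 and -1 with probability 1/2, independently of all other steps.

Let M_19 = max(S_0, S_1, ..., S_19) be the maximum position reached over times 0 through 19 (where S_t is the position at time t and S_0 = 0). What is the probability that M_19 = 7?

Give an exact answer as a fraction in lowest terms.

Let M_19 = max(S_0,...,S_19). Use the reflection principle: for j ≥ 1, #{paths with M_19 ≥ j} = #{S_19 ≥ j} + #{S_19 ≥ j+1}.
By reflection, #{M_19 ≥ 7} = #{S_19 ≥ 7} + #{S_19 ≥ 8} = 43796 + 16664 = 60460.
#{M_19 ≥ 8} = #{S_19 ≥ 8} + #{S_19 ≥ 9} = 16664 + 16664 = 33328.
#{M_19 = 7} = 60460 - 33328 = 27132.
P(M_19 = 7) = 27132/524288 = 6783/131072

Answer: 6783/131072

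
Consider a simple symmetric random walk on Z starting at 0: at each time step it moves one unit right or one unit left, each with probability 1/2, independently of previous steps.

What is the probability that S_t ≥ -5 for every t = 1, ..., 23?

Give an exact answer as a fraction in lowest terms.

Let f(t,s) = #length-t paths at position s with S_1..S_t all ≥ -5.
f(t,s) = f(t-1,s-1) + f(t-1,s+1) for s ≥ -5; f(t,s) = 0 for s < -5.
t=0: f(0,0)=1
t=1: f(1,-1)=1 f(1,1)=1
t=2: f(2,-2)=1 f(2,0)=2 f(2,2)=1
t=3: f(3,-3)=1 f(3,-1)=3 f(3,1)=3 f(3,3)=1
t=4: f(4,-4)=1 f(4,-2)=4 f(4,0)=6 f(4,2)=4 f(4,4)=1
t=5: f(5,-5)=1 f(5,-3)=5 f(5,-1)=10 f(5,1)=10 f(5,3)=5 f(5,5)=1
t=6: f(6,-4)=6 f(6,-2)=15 f(6,0)=20 f(6,2)=15 f(6,4)=6 f(6,6)=1
t=7: f(7,-5)=6 f(7,-3)=21 f(7,-1)=35 f(7,1)=35 f(7,3)=21 f(7,5)=7 f(7,7)=1
t=8: f(8,-4)=27 f(8,-2)=56 f(8,0)=70 f(8,2)=56 f(8,4)=28 f(8,6)=8 f(8,8)=1
t=9: f(9,-5)=27 f(9,-3)=83 f(9,-1)=126 f(9,1)=126 f(9,3)=84 f(9,5)=36 f(9,7)=9 f(9,9)=1
t=10: f(10,-4)=110 f(10,-2)=209 f(10,0)=252 f(10,2)=210 f(10,4)=120 f(10,6)=45 f(10,8)=10 f(10,10)=1
t=11: f(11,-5)=110 f(11,-3)=319 f(11,-1)=461 f(11,1)=462 f(11,3)=330 f(11,5)=165 f(11,7)=55 f(11,9)=11 f(11,11)=1
t=12: f(12,-4)=429 f(12,-2)=780 f(12,0)=923 f(12,2)=792 f(12,4)=495 f(12,6)=220 f(12,8)=66 f(12,10)=12 f(12,12)=1
t=13: f(13,-5)=429 f(13,-3)=1209 f(13,-1)=1703 f(13,1)=1715 f(13,3)=1287 f(13,5)=715 f(13,7)=286 f(13,9)=78 f(13,11)=13 f(13,13)=1
t=14: f(14,-4)=1638 f(14,-2)=2912 f(14,0)=3418 f(14,2)=3002 f(14,4)=2002 f(14,6)=1001 f(14,8)=364 f(14,10)=91 f(14,12)=14 f(14,14)=1
t=15: f(15,-5)=1638 f(15,-3)=4550 f(15,-1)=6330 f(15,1)=6420 f(15,3)=5004 f(15,5)=3003 f(15,7)=1365 f(15,9)=455 f(15,11)=105 f(15,13)=15 f(15,15)=1
t=16: f(16,-4)=6188 f(16,-2)=10880 f(16,0)=12750 f(16,2)=11424 f(16,4)=8007 f(16,6)=4368 f(16,8)=1820 f(16,10)=560 f(16,12)=120 f(16,14)=16 f(16,16)=1
t=17: f(17,-5)=6188 f(17,-3)=17068 f(17,-1)=23630 f(17,1)=24174 f(17,3)=19431 f(17,5)=12375 f(17,7)=6188 f(17,9)=2380 f(17,11)=680 f(17,13)=136 f(17,15)=17 f(17,17)=1
t=18: f(18,-4)=23256 f(18,-2)=40698 f(18,0)=47804 f(18,2)=43605 f(18,4)=31806 f(18,6)=18563 f(18,8)=8568 f(18,10)=3060 f(18,12)=816 f(18,14)=153 f(18,16)=18 f(18,18)=1
t=19: f(19,-5)=23256 f(19,-3)=63954 f(19,-1)=88502 f(19,1)=91409 f(19,3)=75411 f(19,5)=50369 f(19,7)=27131 f(19,9)=11628 f(19,11)=3876 f(19,13)=969 f(19,15)=171 f(19,17)=19 f(19,19)=1
t=20: f(20,-4)=87210 f(20,-2)=152456 f(20,0)=179911 f(20,2)=166820 f(20,4)=125780 f(20,6)=77500 f(20,8)=38759 f(20,10)=15504 f(20,12)=4845 f(20,14)=1140 f(20,16)=190 f(20,18)=20 f(20,20)=1
t=21: f(21,-5)=87210 f(21,-3)=239666 f(21,-1)=332367 f(21,1)=346731 f(21,3)=292600 f(21,5)=203280 f(21,7)=116259 f(21,9)=54263 f(21,11)=20349 f(21,13)=5985 f(21,15)=1330 f(21,17)=210 f(21,19)=21 f(21,21)=1
t=22: f(22,-4)=326876 f(22,-2)=572033 f(22,0)=679098 f(22,2)=639331 f(22,4)=495880 f(22,6)=319539 f(22,8)=170522 f(22,10)=74612 f(22,12)=26334 f(22,14)=7315 f(22,16)=1540 f(22,18)=231 f(22,20)=22 f(22,22)=1
t=23: f(23,-5)=326876 f(23,-3)=898909 f(23,-1)=1251131 f(23,1)=1318429 f(23,3)=1135211 f(23,5)=815419 f(23,7)=490061 f(23,9)=245134 f(23,11)=100946 f(23,13)=33649 f(23,15)=8855 f(23,17)=1771 f(23,19)=253 f(23,21)=23 f(23,23)=1
Σ_s f(23,s) = 6626668
P = 6626668/8388608 = 1656667/2097152

Answer: 1656667/2097152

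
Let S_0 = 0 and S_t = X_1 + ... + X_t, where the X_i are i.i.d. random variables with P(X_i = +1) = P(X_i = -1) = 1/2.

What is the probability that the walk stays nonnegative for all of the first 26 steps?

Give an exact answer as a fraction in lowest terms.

Let f(t,s) = #length-t paths at position s with S_1..S_t all ≥ 0.
f(t,s) = f(t-1,s-1) + f(t-1,s+1) for s ≥ 0; f(t,s) = 0 for s < 0.
t=0: f(0,0)=1
t=1: f(1,1)=1
t=2: f(2,0)=1 f(2,2)=1
t=3: f(3,1)=2 f(3,3)=1
t=4: f(4,0)=2 f(4,2)=3 f(4,4)=1
t=5: f(5,1)=5 f(5,3)=4 f(5,5)=1
t=6: f(6,0)=5 f(6,2)=9 f(6,4)=5 f(6,6)=1
t=7: f(7,1)=14 f(7,3)=14 f(7,5)=6 f(7,7)=1
t=8: f(8,0)=14 f(8,2)=28 f(8,4)=20 f(8,6)=7 f(8,8)=1
t=9: f(9,1)=42 f(9,3)=48 f(9,5)=27 f(9,7)=8 f(9,9)=1
t=10: f(10,0)=42 f(10,2)=90 f(10,4)=75 f(10,6)=35 f(10,8)=9 f(10,10)=1
t=11: f(11,1)=132 f(11,3)=165 f(11,5)=110 f(11,7)=44 f(11,9)=10 f(11,11)=1
t=12: f(12,0)=132 f(12,2)=297 f(12,4)=275 f(12,6)=154 f(12,8)=54 f(12,10)=11 f(12,12)=1
t=13: f(13,1)=429 f(13,3)=572 f(13,5)=429 f(13,7)=208 f(13,9)=65 f(13,11)=12 f(13,13)=1
t=14: f(14,0)=429 f(14,2)=1001 f(14,4)=1001 f(14,6)=637 f(14,8)=273 f(14,10)=77 f(14,12)=13 f(14,14)=1
t=15: f(15,1)=1430 f(15,3)=2002 f(15,5)=1638 f(15,7)=910 f(15,9)=350 f(15,11)=90 f(15,13)=14 f(15,15)=1
t=16: f(16,0)=1430 f(16,2)=3432 f(16,4)=3640 f(16,6)=2548 f(16,8)=1260 f(16,10)=440 f(16,12)=104 f(16,14)=15 f(16,16)=1
t=17: f(17,1)=4862 f(17,3)=7072 f(17,5)=6188 f(17,7)=3808 f(17,9)=1700 f(17,11)=544 f(17,13)=119 f(17,15)=16 f(17,17)=1
t=18: f(18,0)=4862 f(18,2)=11934 f(18,4)=13260 f(18,6)=9996 f(18,8)=5508 f(18,10)=2244 f(18,12)=663 f(18,14)=135 f(18,16)=17 f(18,18)=1
t=19: f(19,1)=16796 f(19,3)=25194 f(19,5)=23256 f(19,7)=15504 f(19,9)=7752 f(19,11)=2907 f(19,13)=798 f(19,15)=152 f(19,17)=18 f(19,19)=1
t=20: f(20,0)=16796 f(20,2)=41990 f(20,4)=48450 f(20,6)=38760 f(20,8)=23256 f(20,10)=10659 f(20,12)=3705 f(20,14)=950 f(20,16)=170 f(20,18)=19 f(20,20)=1
t=21: f(21,1)=58786 f(21,3)=90440 f(21,5)=87210 f(21,7)=62016 f(21,9)=33915 f(21,11)=14364 f(21,13)=4655 f(21,15)=1120 f(21,17)=189 f(21,19)=20 f(21,21)=1
t=22: f(22,0)=58786 f(22,2)=149226 f(22,4)=177650 f(22,6)=149226 f(22,8)=95931 f(22,10)=48279 f(22,12)=19019 f(22,14)=5775 f(22,16)=1309 f(22,18)=209 f(22,20)=21 f(22,22)=1
t=23: f(23,1)=208012 f(23,3)=326876 f(23,5)=326876 f(23,7)=245157 f(23,9)=144210 f(23,11)=67298 f(23,13)=24794 f(23,15)=7084 f(23,17)=1518 f(23,19)=230 f(23,21)=22 f(23,23)=1
t=24: f(24,0)=208012 f(24,2)=534888 f(24,4)=653752 f(24,6)=572033 f(24,8)=389367 f(24,10)=211508 f(24,12)=92092 f(24,14)=31878 f(24,16)=8602 f(24,18)=1748 f(24,20)=252 f(24,22)=23 f(24,24)=1
t=25: f(25,1)=742900 f(25,3)=1188640 f(25,5)=1225785 f(25,7)=961400 f(25,9)=600875 f(25,11)=303600 f(25,13)=123970 f(25,15)=40480 f(25,17)=10350 f(25,19)=2000 f(25,21)=275 f(25,23)=24 f(25,25)=1
t=26: f(26,0)=742900 f(26,2)=1931540 f(26,4)=2414425 f(26,6)=2187185 f(26,8)=1562275 f(26,10)=904475 f(26,12)=427570 f(26,14)=164450 f(26,16)=50830 f(26,18)=12350 f(26,20)=2275 f(26,22)=299 f(26,24)=25 f(26,26)=1
Σ_s f(26,s) = 10400600
P = 10400600/67108864 = 1300075/8388608

Answer: 1300075/8388608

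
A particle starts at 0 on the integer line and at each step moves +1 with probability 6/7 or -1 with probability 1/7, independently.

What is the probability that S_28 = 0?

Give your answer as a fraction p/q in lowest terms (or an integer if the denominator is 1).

Answer: 3143703825373593600/459986536544739960976801

Derivation:
To be at 0 after 28 steps: need exactly 14 steps of +1 and 14 of -1.
Number of such sequences: C(28,14) = 40116600
Each has probability (6/7)^14 · (1/7)^14 = 78364164096/459986536544739960976801
P = 40116600 · 78364164096/459986536544739960976801 = 3143703825373593600/459986536544739960976801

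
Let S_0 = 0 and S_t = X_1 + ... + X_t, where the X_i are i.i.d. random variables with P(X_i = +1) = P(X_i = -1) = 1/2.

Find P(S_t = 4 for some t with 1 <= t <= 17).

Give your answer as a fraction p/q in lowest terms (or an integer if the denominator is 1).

Answer: 10889/32768

Derivation:
Count via complement. Let g(t,s) = #length-t paths at position s with S_1..S_t all ≠ 4.
g(t,s) = g(t-1,s-1) + g(t-1,s+1) for s ≠ 4; g(t,4) = 0.
t=0: g(0,0)=1
t=1: g(1,-1)=1 g(1,1)=1
t=2: g(2,-2)=1 g(2,0)=2 g(2,2)=1
t=3: g(3,-3)=1 g(3,-1)=3 g(3,1)=3 g(3,3)=1
t=4: g(4,-4)=1 g(4,-2)=4 g(4,0)=6 g(4,2)=4
t=5: g(5,-5)=1 g(5,-3)=5 g(5,-1)=10 g(5,1)=10 g(5,3)=4
t=6: g(6,-6)=1 g(6,-4)=6 g(6,-2)=15 g(6,0)=20 g(6,2)=14
t=7: g(7,-7)=1 g(7,-5)=7 g(7,-3)=21 g(7,-1)=35 g(7,1)=34 g(7,3)=14
t=8: g(8,-8)=1 g(8,-6)=8 g(8,-4)=28 g(8,-2)=56 g(8,0)=69 g(8,2)=48
t=9: g(9,-9)=1 g(9,-7)=9 g(9,-5)=36 g(9,-3)=84 g(9,-1)=125 g(9,1)=117 g(9,3)=48
t=10: g(10,-10)=1 g(10,-8)=10 g(10,-6)=45 g(10,-4)=120 g(10,-2)=209 g(10,0)=242 g(10,2)=165
t=11: g(11,-11)=1 g(11,-9)=11 g(11,-7)=55 g(11,-5)=165 g(11,-3)=329 g(11,-1)=451 g(11,1)=407 g(11,3)=165
t=12: g(12,-12)=1 g(12,-10)=12 g(12,-8)=66 g(12,-6)=220 g(12,-4)=494 g(12,-2)=780 g(12,0)=858 g(12,2)=572
t=13: g(13,-13)=1 g(13,-11)=13 g(13,-9)=78 g(13,-7)=286 g(13,-5)=714 g(13,-3)=1274 g(13,-1)=1638 g(13,1)=1430 g(13,3)=572
t=14: g(14,-14)=1 g(14,-12)=14 g(14,-10)=91 g(14,-8)=364 g(14,-6)=1000 g(14,-4)=1988 g(14,-2)=2912 g(14,0)=3068 g(14,2)=2002
t=15: g(15,-15)=1 g(15,-13)=15 g(15,-11)=105 g(15,-9)=455 g(15,-7)=1364 g(15,-5)=2988 g(15,-3)=4900 g(15,-1)=5980 g(15,1)=5070 g(15,3)=2002
t=16: g(16,-16)=1 g(16,-14)=16 g(16,-12)=120 g(16,-10)=560 g(16,-8)=1819 g(16,-6)=4352 g(16,-4)=7888 g(16,-2)=10880 g(16,0)=11050 g(16,2)=7072
t=17: g(17,-17)=1 g(17,-15)=17 g(17,-13)=136 g(17,-11)=680 g(17,-9)=2379 g(17,-7)=6171 g(17,-5)=12240 g(17,-3)=18768 g(17,-1)=21930 g(17,1)=18122 g(17,3)=7072
Paths never hitting 4: Σ_s g(17,s) = 87516
Paths hitting 4: 2^17 - 87516 = 43556
P = 43556/131072 = 10889/32768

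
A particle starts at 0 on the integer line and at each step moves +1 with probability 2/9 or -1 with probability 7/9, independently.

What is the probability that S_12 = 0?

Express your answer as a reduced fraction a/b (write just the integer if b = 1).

Answer: 2319097088/94143178827

Derivation:
To be at 0 after 12 steps: need exactly 6 steps of +1 and 6 of -1.
Number of such sequences: C(12,6) = 924
Each has probability (2/9)^6 · (7/9)^6 = 7529536/282429536481
P = 924 · 7529536/282429536481 = 2319097088/94143178827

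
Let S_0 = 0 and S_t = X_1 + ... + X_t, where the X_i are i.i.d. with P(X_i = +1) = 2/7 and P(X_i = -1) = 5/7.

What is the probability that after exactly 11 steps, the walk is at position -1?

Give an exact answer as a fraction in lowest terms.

To reach position -1 after 11 steps: need 5 steps of +1 and 6 steps of -1.
Number of such sequences: C(11,5) = 462
Each has probability (2/7)^5 · (5/7)^6 = 500000/1977326743
P = 462 · 500000/1977326743 = 33000000/282475249

Answer: 33000000/282475249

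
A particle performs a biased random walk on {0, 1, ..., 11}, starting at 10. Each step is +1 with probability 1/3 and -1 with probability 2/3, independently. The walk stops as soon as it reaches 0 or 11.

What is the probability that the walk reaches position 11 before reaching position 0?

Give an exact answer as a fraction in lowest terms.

Answer: 1023/2047

Derivation:
Biased walk: p = 1/3, q = 2/3, r = q/p = 2
Gambler's ruin: P(hit 11 before 0 | start at 10) = (1 - r^a)/(1 - r^N)
r^10 = 1024; r^11 = 2048
P = (1 - 1024) / (1 - 2048) = -1023 / -2047 = 1023/2047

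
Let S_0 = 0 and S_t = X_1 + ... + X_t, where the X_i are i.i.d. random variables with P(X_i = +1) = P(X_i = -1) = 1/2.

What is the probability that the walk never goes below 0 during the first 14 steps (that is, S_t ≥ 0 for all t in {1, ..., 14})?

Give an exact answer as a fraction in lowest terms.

Let f(t,s) = #length-t paths at position s with S_1..S_t all ≥ 0.
f(t,s) = f(t-1,s-1) + f(t-1,s+1) for s ≥ 0; f(t,s) = 0 for s < 0.
t=0: f(0,0)=1
t=1: f(1,1)=1
t=2: f(2,0)=1 f(2,2)=1
t=3: f(3,1)=2 f(3,3)=1
t=4: f(4,0)=2 f(4,2)=3 f(4,4)=1
t=5: f(5,1)=5 f(5,3)=4 f(5,5)=1
t=6: f(6,0)=5 f(6,2)=9 f(6,4)=5 f(6,6)=1
t=7: f(7,1)=14 f(7,3)=14 f(7,5)=6 f(7,7)=1
t=8: f(8,0)=14 f(8,2)=28 f(8,4)=20 f(8,6)=7 f(8,8)=1
t=9: f(9,1)=42 f(9,3)=48 f(9,5)=27 f(9,7)=8 f(9,9)=1
t=10: f(10,0)=42 f(10,2)=90 f(10,4)=75 f(10,6)=35 f(10,8)=9 f(10,10)=1
t=11: f(11,1)=132 f(11,3)=165 f(11,5)=110 f(11,7)=44 f(11,9)=10 f(11,11)=1
t=12: f(12,0)=132 f(12,2)=297 f(12,4)=275 f(12,6)=154 f(12,8)=54 f(12,10)=11 f(12,12)=1
t=13: f(13,1)=429 f(13,3)=572 f(13,5)=429 f(13,7)=208 f(13,9)=65 f(13,11)=12 f(13,13)=1
t=14: f(14,0)=429 f(14,2)=1001 f(14,4)=1001 f(14,6)=637 f(14,8)=273 f(14,10)=77 f(14,12)=13 f(14,14)=1
Σ_s f(14,s) = 3432
P = 3432/16384 = 429/2048

Answer: 429/2048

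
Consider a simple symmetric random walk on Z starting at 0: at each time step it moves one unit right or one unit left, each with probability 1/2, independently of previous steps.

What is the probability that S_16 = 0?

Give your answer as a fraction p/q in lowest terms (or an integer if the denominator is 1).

To return to 0 after 16 steps: need exactly 8 steps of +1 and 8 of -1.
Favorable paths: C(16,8) = 12870
Total paths: 2^16 = 65536
P = 12870/65536 = 6435/32768

Answer: 6435/32768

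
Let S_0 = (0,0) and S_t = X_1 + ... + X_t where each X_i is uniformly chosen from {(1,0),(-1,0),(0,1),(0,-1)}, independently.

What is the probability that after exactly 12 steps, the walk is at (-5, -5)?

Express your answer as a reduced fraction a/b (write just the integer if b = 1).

Let h be the number of horizontal steps (so 12-h are vertical). To end at (-5,-5) need (h-5)/2 right-steps and ((12-h)-5)/2 up-steps.
Sum over h with 5 ≤ h ≤ 7, h ≡ 1 (mod 2), 12-h ≡ 1 (mod 2):
h=5: C(12,5)·C(5,0)·C(7,1) = 792·1·7 = 5544
h=7: C(12,7)·C(7,1)·C(5,0) = 792·7·1 = 5544
Total favorable: 11088
Total paths: 4^12 = 16777216
P = 11088/16777216 = 693/1048576

Answer: 693/1048576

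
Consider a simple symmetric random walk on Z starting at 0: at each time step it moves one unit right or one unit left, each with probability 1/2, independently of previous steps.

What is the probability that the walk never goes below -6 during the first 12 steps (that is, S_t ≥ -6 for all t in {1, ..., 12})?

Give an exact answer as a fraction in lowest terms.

Answer: 1969/2048

Derivation:
Let f(t,s) = #length-t paths at position s with S_1..S_t all ≥ -6.
f(t,s) = f(t-1,s-1) + f(t-1,s+1) for s ≥ -6; f(t,s) = 0 for s < -6.
t=0: f(0,0)=1
t=1: f(1,-1)=1 f(1,1)=1
t=2: f(2,-2)=1 f(2,0)=2 f(2,2)=1
t=3: f(3,-3)=1 f(3,-1)=3 f(3,1)=3 f(3,3)=1
t=4: f(4,-4)=1 f(4,-2)=4 f(4,0)=6 f(4,2)=4 f(4,4)=1
t=5: f(5,-5)=1 f(5,-3)=5 f(5,-1)=10 f(5,1)=10 f(5,3)=5 f(5,5)=1
t=6: f(6,-6)=1 f(6,-4)=6 f(6,-2)=15 f(6,0)=20 f(6,2)=15 f(6,4)=6 f(6,6)=1
t=7: f(7,-5)=7 f(7,-3)=21 f(7,-1)=35 f(7,1)=35 f(7,3)=21 f(7,5)=7 f(7,7)=1
t=8: f(8,-6)=7 f(8,-4)=28 f(8,-2)=56 f(8,0)=70 f(8,2)=56 f(8,4)=28 f(8,6)=8 f(8,8)=1
t=9: f(9,-5)=35 f(9,-3)=84 f(9,-1)=126 f(9,1)=126 f(9,3)=84 f(9,5)=36 f(9,7)=9 f(9,9)=1
t=10: f(10,-6)=35 f(10,-4)=119 f(10,-2)=210 f(10,0)=252 f(10,2)=210 f(10,4)=120 f(10,6)=45 f(10,8)=10 f(10,10)=1
t=11: f(11,-5)=154 f(11,-3)=329 f(11,-1)=462 f(11,1)=462 f(11,3)=330 f(11,5)=165 f(11,7)=55 f(11,9)=11 f(11,11)=1
t=12: f(12,-6)=154 f(12,-4)=483 f(12,-2)=791 f(12,0)=924 f(12,2)=792 f(12,4)=495 f(12,6)=220 f(12,8)=66 f(12,10)=12 f(12,12)=1
Σ_s f(12,s) = 3938
P = 3938/4096 = 1969/2048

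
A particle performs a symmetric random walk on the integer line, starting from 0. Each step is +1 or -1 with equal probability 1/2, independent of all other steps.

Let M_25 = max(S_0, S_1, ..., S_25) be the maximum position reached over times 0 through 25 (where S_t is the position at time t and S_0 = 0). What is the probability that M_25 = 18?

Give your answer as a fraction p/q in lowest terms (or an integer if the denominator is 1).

Answer: 575/8388608

Derivation:
Let M_25 = max(S_0,...,S_25). Use the reflection principle: for j ≥ 1, #{paths with M_25 ≥ j} = #{S_25 ≥ j} + #{S_25 ≥ j+1}.
By reflection, #{M_25 ≥ 18} = #{S_25 ≥ 18} + #{S_25 ≥ 19} = 2626 + 2626 = 5252.
#{M_25 ≥ 19} = #{S_25 ≥ 19} + #{S_25 ≥ 20} = 2626 + 326 = 2952.
#{M_25 = 18} = 5252 - 2952 = 2300.
P(M_25 = 18) = 2300/33554432 = 575/8388608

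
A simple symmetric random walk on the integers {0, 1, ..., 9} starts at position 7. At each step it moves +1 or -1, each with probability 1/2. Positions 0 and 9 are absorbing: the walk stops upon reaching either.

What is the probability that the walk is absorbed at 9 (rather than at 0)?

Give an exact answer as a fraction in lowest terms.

Symmetric walk (p = 1/2): the harmonic-function argument gives P(hit 9 before 0 | start at 7) = a/N.
P = 7/9 = 7/9

Answer: 7/9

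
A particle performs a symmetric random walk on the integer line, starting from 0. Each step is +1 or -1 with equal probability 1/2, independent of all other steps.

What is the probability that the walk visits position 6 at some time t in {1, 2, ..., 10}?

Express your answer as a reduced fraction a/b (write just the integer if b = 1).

Count via complement. Let g(t,s) = #length-t paths at position s with S_1..S_t all ≠ 6.
g(t,s) = g(t-1,s-1) + g(t-1,s+1) for s ≠ 6; g(t,6) = 0.
t=0: g(0,0)=1
t=1: g(1,-1)=1 g(1,1)=1
t=2: g(2,-2)=1 g(2,0)=2 g(2,2)=1
t=3: g(3,-3)=1 g(3,-1)=3 g(3,1)=3 g(3,3)=1
t=4: g(4,-4)=1 g(4,-2)=4 g(4,0)=6 g(4,2)=4 g(4,4)=1
t=5: g(5,-5)=1 g(5,-3)=5 g(5,-1)=10 g(5,1)=10 g(5,3)=5 g(5,5)=1
t=6: g(6,-6)=1 g(6,-4)=6 g(6,-2)=15 g(6,0)=20 g(6,2)=15 g(6,4)=6
t=7: g(7,-7)=1 g(7,-5)=7 g(7,-3)=21 g(7,-1)=35 g(7,1)=35 g(7,3)=21 g(7,5)=6
t=8: g(8,-8)=1 g(8,-6)=8 g(8,-4)=28 g(8,-2)=56 g(8,0)=70 g(8,2)=56 g(8,4)=27
t=9: g(9,-9)=1 g(9,-7)=9 g(9,-5)=36 g(9,-3)=84 g(9,-1)=126 g(9,1)=126 g(9,3)=83 g(9,5)=27
t=10: g(10,-10)=1 g(10,-8)=10 g(10,-6)=45 g(10,-4)=120 g(10,-2)=210 g(10,0)=252 g(10,2)=209 g(10,4)=110
Paths never hitting 6: Σ_s g(10,s) = 957
Paths hitting 6: 2^10 - 957 = 67
P = 67/1024 = 67/1024

Answer: 67/1024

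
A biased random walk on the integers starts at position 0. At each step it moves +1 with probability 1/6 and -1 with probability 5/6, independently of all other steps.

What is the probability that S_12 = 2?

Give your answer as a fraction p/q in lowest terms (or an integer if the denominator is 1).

Answer: 34375/30233088

Derivation:
To reach position 2 after 12 steps: need 7 steps of +1 and 5 steps of -1.
Number of such sequences: C(12,7) = 792
Each has probability (1/6)^7 · (5/6)^5 = 3125/2176782336
P = 792 · 3125/2176782336 = 34375/30233088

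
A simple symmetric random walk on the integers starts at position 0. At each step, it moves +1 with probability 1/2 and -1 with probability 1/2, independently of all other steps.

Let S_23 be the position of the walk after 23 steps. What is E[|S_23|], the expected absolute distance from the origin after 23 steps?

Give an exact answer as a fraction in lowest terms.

Answer: 2028117/524288

Derivation:
S_23 takes values m ≡ 1 (mod 2) with |m| ≤ 23; P(S_23=m) = C(23,(23+m)/2)/2^23.
Total paths: 2^23 = 8388608
Distribution: P(S=-23)=1/8388608, P(S=-21)=23/8388608, P(S=-19)=253/8388608, P(S=-17)=1771/8388608, P(S=-15)=8855/8388608, P(S=-13)=33649/8388608, P(S=-11)=100947/8388608, P(S=-9)=245157/8388608, P(S=-7)=490314/8388608, P(S=-5)=817190/8388608, P(S=-3)=1144066/8388608, P(S=-1)=1352078/8388608, P(S=1)=1352078/8388608, P(S=3)=1144066/8388608, P(S=5)=817190/8388608, P(S=7)=490314/8388608, P(S=9)=245157/8388608, P(S=11)=100947/8388608, P(S=13)=33649/8388608, P(S=15)=8855/8388608, P(S=17)=1771/8388608, P(S=19)=253/8388608, P(S=21)=23/8388608, P(S=23)=1/8388608
E[|S_23|] = Σ_m |m|·P(S_23=m) = 32449872/8388608 = 2028117/524288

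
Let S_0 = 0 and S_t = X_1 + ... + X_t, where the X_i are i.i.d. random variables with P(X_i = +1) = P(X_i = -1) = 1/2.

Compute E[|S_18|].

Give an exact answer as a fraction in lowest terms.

Answer: 109395/32768

Derivation:
S_18 takes values m ≡ 0 (mod 2) with |m| ≤ 18; P(S_18=m) = C(18,(18+m)/2)/2^18.
Total paths: 2^18 = 262144
Distribution: P(S=-18)=1/262144, P(S=-16)=18/262144, P(S=-14)=153/262144, P(S=-12)=816/262144, P(S=-10)=3060/262144, P(S=-8)=8568/262144, P(S=-6)=18564/262144, P(S=-4)=31824/262144, P(S=-2)=43758/262144, P(S=0)=48620/262144, P(S=2)=43758/262144, P(S=4)=31824/262144, P(S=6)=18564/262144, P(S=8)=8568/262144, P(S=10)=3060/262144, P(S=12)=816/262144, P(S=14)=153/262144, P(S=16)=18/262144, P(S=18)=1/262144
E[|S_18|] = Σ_m |m|·P(S_18=m) = 875160/262144 = 109395/32768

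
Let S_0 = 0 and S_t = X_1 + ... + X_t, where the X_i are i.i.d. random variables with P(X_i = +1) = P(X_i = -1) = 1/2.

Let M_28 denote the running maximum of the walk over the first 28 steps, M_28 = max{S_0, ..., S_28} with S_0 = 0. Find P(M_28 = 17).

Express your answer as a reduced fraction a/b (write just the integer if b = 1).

Answer: 12285/33554432

Derivation:
Let M_28 = max(S_0,...,S_28). Use the reflection principle: for j ≥ 1, #{paths with M_28 ≥ j} = #{S_28 ≥ j} + #{S_28 ≥ j+1}.
By reflection, #{M_28 ≥ 17} = #{S_28 ≥ 17} + #{S_28 ≥ 18} = 122438 + 122438 = 244876.
#{M_28 ≥ 18} = #{S_28 ≥ 18} + #{S_28 ≥ 19} = 122438 + 24158 = 146596.
#{M_28 = 17} = 244876 - 146596 = 98280.
P(M_28 = 17) = 98280/268435456 = 12285/33554432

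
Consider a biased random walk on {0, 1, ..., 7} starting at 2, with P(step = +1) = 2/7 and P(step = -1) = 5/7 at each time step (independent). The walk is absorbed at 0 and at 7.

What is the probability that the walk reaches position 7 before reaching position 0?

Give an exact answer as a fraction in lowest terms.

Answer: 224/25999

Derivation:
Biased walk: p = 2/7, q = 5/7, r = q/p = 5/2
Gambler's ruin: P(hit 7 before 0 | start at 2) = (1 - r^a)/(1 - r^N)
r^2 = 25/4; r^7 = 78125/128
P = (1 - 25/4) / (1 - 78125/128) = -21/4 / -77997/128 = 224/25999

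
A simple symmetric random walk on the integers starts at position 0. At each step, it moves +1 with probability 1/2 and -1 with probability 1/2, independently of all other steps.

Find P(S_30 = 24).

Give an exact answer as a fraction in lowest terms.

Answer: 1015/268435456

Derivation:
To reach position 24 after 30 steps: need 27 steps of +1 and 3 of -1.
Favorable paths: C(30,27) = 4060
Total paths: 2^30 = 1073741824
P = 4060/1073741824 = 1015/268435456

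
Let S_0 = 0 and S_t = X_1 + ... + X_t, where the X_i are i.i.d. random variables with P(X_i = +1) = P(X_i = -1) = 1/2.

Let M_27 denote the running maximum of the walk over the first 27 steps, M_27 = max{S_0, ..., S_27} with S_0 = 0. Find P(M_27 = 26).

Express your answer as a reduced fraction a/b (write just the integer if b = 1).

Answer: 1/134217728

Derivation:
Let M_27 = max(S_0,...,S_27). Use the reflection principle: for j ≥ 1, #{paths with M_27 ≥ j} = #{S_27 ≥ j} + #{S_27 ≥ j+1}.
By reflection, #{M_27 ≥ 26} = #{S_27 ≥ 26} + #{S_27 ≥ 27} = 1 + 1 = 2.
#{M_27 ≥ 27} = #{S_27 ≥ 27} + #{S_27 ≥ 28} = 1 + 0 = 1.
#{M_27 = 26} = 2 - 1 = 1.
P(M_27 = 26) = 1/134217728 = 1/134217728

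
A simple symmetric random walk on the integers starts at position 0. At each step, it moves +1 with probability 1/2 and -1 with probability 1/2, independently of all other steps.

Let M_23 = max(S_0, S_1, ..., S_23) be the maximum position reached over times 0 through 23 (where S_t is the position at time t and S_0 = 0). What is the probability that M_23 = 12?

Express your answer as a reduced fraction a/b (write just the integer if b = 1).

Let M_23 = max(S_0,...,S_23). Use the reflection principle: for j ≥ 1, #{paths with M_23 ≥ j} = #{S_23 ≥ j} + #{S_23 ≥ j+1}.
By reflection, #{M_23 ≥ 12} = #{S_23 ≥ 12} + #{S_23 ≥ 13} = 44552 + 44552 = 89104.
#{M_23 ≥ 13} = #{S_23 ≥ 13} + #{S_23 ≥ 14} = 44552 + 10903 = 55455.
#{M_23 = 12} = 89104 - 55455 = 33649.
P(M_23 = 12) = 33649/8388608 = 33649/8388608

Answer: 33649/8388608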